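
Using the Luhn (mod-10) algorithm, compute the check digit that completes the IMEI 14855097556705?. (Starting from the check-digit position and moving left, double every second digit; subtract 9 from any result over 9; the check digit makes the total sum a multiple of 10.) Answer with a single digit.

5

Partial digits right→left: 5 0 7 6 5 5 7 9 0 5 5 8 4 1
Double every second digit counting from the check-digit position (so the 1st, 3rd, 5th, ... of the partial from the right).
  doubled (with −9 where >9): 1 5 1 5 0 1 8 → sum 21
  kept as-is: 0 6 5 9 5 8 1 → sum 34
Total = 21 + 34 = 55.
Check digit = (10 − (55 mod 10)) mod 10 = 5.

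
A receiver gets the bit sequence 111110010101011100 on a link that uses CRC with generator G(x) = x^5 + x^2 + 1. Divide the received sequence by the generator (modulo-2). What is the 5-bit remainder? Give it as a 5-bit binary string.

Modulo-2 division of 111110010101011100 by 100101:
  pos 0: 111110 XOR 100101 = 011011
  pos 1: 110110 XOR 100101 = 010011
  pos 2: 100111 XOR 100101 = 000010
  pos 6: 100101 XOR 100101 = 000000
Remainder = 11100 (nonzero — an error is detected).

11100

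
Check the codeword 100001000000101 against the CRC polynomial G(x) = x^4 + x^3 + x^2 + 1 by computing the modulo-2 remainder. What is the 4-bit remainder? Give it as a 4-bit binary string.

Modulo-2 division of 100001000000101 by 11101:
  pos 0: 10000 XOR 11101 = 01101
  pos 1: 11011 XOR 11101 = 00110
  pos 3: 11000 XOR 11101 = 00101
  pos 5: 10100 XOR 11101 = 01001
  pos 6: 10010 XOR 11101 = 01111
  pos 7: 11110 XOR 11101 = 00011
  pos 10: 11101 XOR 11101 = 00000
Remainder = 0000 (zero — the frame passes the CRC check).

0000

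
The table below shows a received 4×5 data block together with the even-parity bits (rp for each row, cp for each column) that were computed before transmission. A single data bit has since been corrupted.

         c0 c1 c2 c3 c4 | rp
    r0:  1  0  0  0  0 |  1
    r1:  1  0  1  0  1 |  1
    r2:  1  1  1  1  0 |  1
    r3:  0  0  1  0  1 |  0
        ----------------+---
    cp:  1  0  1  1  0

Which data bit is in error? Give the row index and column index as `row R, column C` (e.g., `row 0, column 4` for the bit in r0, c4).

row 2, column 1

Recompute each row's even parity and compare to rp:
  r0: data parity 1, sent rp 1 → ok
  r1: data parity 1, sent rp 1 → ok
  r2: data parity 0, sent rp 1 → mismatch
  r3: data parity 0, sent rp 0 → ok
Recompute each column's even parity and compare to cp:
  c0: data parity 1, sent cp 1 → ok
  c1: data parity 1, sent cp 0 → mismatch
  c2: data parity 1, sent cp 1 → ok
  c3: data parity 1, sent cp 1 → ok
  c4: data parity 0, sent cp 0 → ok
Exactly one row (r2) and one column (c1) fail → the flipped bit is at their intersection.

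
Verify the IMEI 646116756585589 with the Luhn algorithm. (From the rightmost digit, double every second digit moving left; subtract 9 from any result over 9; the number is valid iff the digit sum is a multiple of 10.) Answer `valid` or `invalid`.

From the right, keep odd positions and double even positions (subtract 9 from any doubled value over 9):
  doubled (positions 2,4,...): 7 1 1 1 3 2 8 → sum 23
  kept (positions 1,3,...): 9 5 8 6 7 1 6 6 → sum 48
Total = 71.
71 mod 10 = 1, so the number is invalid.

invalid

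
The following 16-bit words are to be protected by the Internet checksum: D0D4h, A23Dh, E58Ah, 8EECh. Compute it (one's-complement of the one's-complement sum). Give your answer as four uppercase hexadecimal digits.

1876

One's-complement addition (fold any carry out of bit 15 back into bit 0):
  0xD0D4 + 0xA23D = 0x17311 → wrap carry → 0x7312
  0x7312 + 0xE58A = 0x1589C → wrap carry → 0x589D
  0x589D + 0x8EEC = 0x0E789
One's-complement sum = 0xE789.
Checksum = ~0xE789 & 0xFFFF = 0x1876.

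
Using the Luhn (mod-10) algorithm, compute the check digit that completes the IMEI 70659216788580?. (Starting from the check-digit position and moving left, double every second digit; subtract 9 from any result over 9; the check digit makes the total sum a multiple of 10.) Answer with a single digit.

Partial digits right→left: 0 8 5 8 8 7 6 1 2 9 5 6 0 7
Double every second digit counting from the check-digit position (so the 1st, 3rd, 5th, ... of the partial from the right).
  doubled (with −9 where >9): 0 1 7 3 4 1 0 → sum 16
  kept as-is: 8 8 7 1 9 6 7 → sum 46
Total = 16 + 46 = 62.
Check digit = (10 − (62 mod 10)) mod 10 = 8.

8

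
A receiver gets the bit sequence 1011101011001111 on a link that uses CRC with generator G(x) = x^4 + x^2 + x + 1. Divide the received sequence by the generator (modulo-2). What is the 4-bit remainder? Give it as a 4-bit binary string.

Modulo-2 division of 1011101011001111 by 10111:
  pos 0: 10111 XOR 10111 = 00000
  pos 6: 10110 XOR 10111 = 00001
  pos 10: 10111 XOR 10111 = 00000
Remainder = 0001 (nonzero — an error is detected).

0001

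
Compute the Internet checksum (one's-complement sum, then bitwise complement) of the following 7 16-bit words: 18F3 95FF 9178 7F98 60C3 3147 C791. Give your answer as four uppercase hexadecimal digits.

E65F

One's-complement addition (fold any carry out of bit 15 back into bit 0):
  0x18F3 + 0x95FF = 0x0AEF2
  0xAEF2 + 0x9178 = 0x1406A → wrap carry → 0x406B
  0x406B + 0x7F98 = 0x0C003
  0xC003 + 0x60C3 = 0x120C6 → wrap carry → 0x20C7
  0x20C7 + 0x3147 = 0x0520E
  0x520E + 0xC791 = 0x1199F → wrap carry → 0x19A0
One's-complement sum = 0x19A0.
Checksum = ~0x19A0 & 0xFFFF = 0xE65F.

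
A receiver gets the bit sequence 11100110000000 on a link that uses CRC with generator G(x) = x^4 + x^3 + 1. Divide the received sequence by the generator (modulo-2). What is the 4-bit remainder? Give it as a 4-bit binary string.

0001

Modulo-2 division of 11100110000000 by 11001:
  pos 0: 11100 XOR 11001 = 00101
  pos 2: 10111 XOR 11001 = 01110
  pos 3: 11100 XOR 11001 = 00101
  pos 5: 10100 XOR 11001 = 01101
  pos 6: 11010 XOR 11001 = 00011
  pos 9: 11000 XOR 11001 = 00001
Remainder = 0001 (nonzero — an error is detected).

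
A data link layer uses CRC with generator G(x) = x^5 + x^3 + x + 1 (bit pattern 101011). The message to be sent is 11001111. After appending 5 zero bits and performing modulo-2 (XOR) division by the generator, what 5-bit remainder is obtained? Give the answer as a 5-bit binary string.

Append 5 zeros: 1100111100000. Divide by 101011 (XOR where the leading bit is 1):
  pos 0: 110011 XOR 101011 = 011000
  pos 1: 110001 XOR 101011 = 011010
  pos 2: 110101 XOR 101011 = 011110
  pos 3: 111100 XOR 101011 = 010111
  pos 4: 101110 XOR 101011 = 000101
  pos 7: 101000 XOR 101011 = 000011
Remainder (last 5 bits) = 00011. This is the CRC / FCS.

00011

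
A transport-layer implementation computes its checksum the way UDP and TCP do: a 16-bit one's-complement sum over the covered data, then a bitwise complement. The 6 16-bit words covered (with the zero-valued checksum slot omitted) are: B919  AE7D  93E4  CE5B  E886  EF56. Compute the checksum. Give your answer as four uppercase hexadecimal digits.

5E4A

One's-complement addition (fold any carry out of bit 15 back into bit 0):
  0xB919 + 0xAE7D = 0x16796 → wrap carry → 0x6797
  0x6797 + 0x93E4 = 0x0FB7B
  0xFB7B + 0xCE5B = 0x1C9D6 → wrap carry → 0xC9D7
  0xC9D7 + 0xE886 = 0x1B25D → wrap carry → 0xB25E
  0xB25E + 0xEF56 = 0x1A1B4 → wrap carry → 0xA1B5
One's-complement sum = 0xA1B5.
Checksum = ~0xA1B5 & 0xFFFF = 0x5E4A.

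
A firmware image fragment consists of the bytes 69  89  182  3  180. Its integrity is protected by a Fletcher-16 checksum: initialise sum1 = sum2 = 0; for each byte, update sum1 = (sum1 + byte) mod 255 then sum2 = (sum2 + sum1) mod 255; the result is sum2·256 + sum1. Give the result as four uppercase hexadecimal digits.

Running sums (mod 255):
  after byte 0 (69): sum1=69, sum2=69
  after byte 1 (89): sum1=158, sum2=227
  after byte 2 (182): sum1=85, sum2=57
  after byte 3 (3): sum1=88, sum2=145
  after byte 4 (180): sum1=13, sum2=158
Checksum = sum2·256 + sum1 = 158·256 + 13 = 40461 = 0x9E0D.

9E0D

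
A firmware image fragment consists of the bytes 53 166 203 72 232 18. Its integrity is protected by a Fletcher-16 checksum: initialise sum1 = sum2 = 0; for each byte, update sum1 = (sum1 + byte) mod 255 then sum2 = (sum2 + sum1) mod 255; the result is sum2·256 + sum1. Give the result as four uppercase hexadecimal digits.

6CEA

Running sums (mod 255):
  after byte 0 (53): sum1=53, sum2=53
  after byte 1 (166): sum1=219, sum2=17
  after byte 2 (203): sum1=167, sum2=184
  after byte 3 (72): sum1=239, sum2=168
  after byte 4 (232): sum1=216, sum2=129
  after byte 5 (18): sum1=234, sum2=108
Checksum = sum2·256 + sum1 = 108·256 + 234 = 27882 = 0x6CEA.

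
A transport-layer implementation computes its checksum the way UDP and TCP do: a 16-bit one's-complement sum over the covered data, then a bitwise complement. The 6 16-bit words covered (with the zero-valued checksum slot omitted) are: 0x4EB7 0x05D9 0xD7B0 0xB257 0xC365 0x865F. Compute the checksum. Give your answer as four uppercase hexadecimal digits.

One's-complement addition (fold any carry out of bit 15 back into bit 0):
  0x4EB7 + 0x05D9 = 0x05490
  0x5490 + 0xD7B0 = 0x12C40 → wrap carry → 0x2C41
  0x2C41 + 0xB257 = 0x0DE98
  0xDE98 + 0xC365 = 0x1A1FD → wrap carry → 0xA1FE
  0xA1FE + 0x865F = 0x1285D → wrap carry → 0x285E
One's-complement sum = 0x285E.
Checksum = ~0x285E & 0xFFFF = 0xD7A1.

D7A1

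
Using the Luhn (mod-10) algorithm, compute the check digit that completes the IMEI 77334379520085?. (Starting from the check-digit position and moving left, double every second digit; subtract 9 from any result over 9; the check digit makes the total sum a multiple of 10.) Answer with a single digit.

5

Partial digits right→left: 5 8 0 0 2 5 9 7 3 4 3 3 7 7
Double every second digit counting from the check-digit position (so the 1st, 3rd, 5th, ... of the partial from the right).
  doubled (with −9 where >9): 1 0 4 9 6 6 5 → sum 31
  kept as-is: 8 0 5 7 4 3 7 → sum 34
Total = 31 + 34 = 65.
Check digit = (10 − (65 mod 10)) mod 10 = 5.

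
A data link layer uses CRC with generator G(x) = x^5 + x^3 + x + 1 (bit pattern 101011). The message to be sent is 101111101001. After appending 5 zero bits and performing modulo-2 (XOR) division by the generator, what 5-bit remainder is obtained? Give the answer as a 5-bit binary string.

Append 5 zeros: 10111110100100000. Divide by 101011 (XOR where the leading bit is 1):
  pos 0: 101111 XOR 101011 = 000100
  pos 3: 100101 XOR 101011 = 001110
  pos 5: 111000 XOR 101011 = 010011
  pos 6: 100111 XOR 101011 = 001100
  pos 8: 110000 XOR 101011 = 011011
  pos 9: 110110 XOR 101011 = 011101
  pos 10: 111010 XOR 101011 = 010001
  pos 11: 100010 XOR 101011 = 001001
Remainder (last 5 bits) = 01001. This is the CRC / FCS.

01001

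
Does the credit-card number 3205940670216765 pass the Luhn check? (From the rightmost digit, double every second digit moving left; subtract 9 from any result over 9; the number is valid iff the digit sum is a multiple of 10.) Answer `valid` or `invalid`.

valid

From the right, keep odd positions and double even positions (subtract 9 from any doubled value over 9):
  doubled (positions 2,4,...): 3 3 4 5 0 9 0 6 → sum 30
  kept (positions 1,3,...): 5 7 1 0 6 4 5 2 → sum 30
Total = 60.
60 mod 10 = 0, so the number is valid.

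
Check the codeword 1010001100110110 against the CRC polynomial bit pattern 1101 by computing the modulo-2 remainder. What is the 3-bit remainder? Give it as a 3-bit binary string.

000

Modulo-2 division of 1010001100110110 by 1101:
  pos 0: 1010 XOR 1101 = 0111
  pos 1: 1110 XOR 1101 = 0011
  pos 3: 1101 XOR 1101 = 0000
  pos 7: 1001 XOR 1101 = 0100
  pos 8: 1001 XOR 1101 = 0100
  pos 9: 1000 XOR 1101 = 0101
  pos 10: 1011 XOR 1101 = 0110
  pos 11: 1101 XOR 1101 = 0000
Remainder = 000 (zero — the frame passes the CRC check).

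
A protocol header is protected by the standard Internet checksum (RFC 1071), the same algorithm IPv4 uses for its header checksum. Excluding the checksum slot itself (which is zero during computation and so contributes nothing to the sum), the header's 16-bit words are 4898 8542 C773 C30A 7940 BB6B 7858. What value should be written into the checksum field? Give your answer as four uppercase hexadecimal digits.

FAA1

One's-complement addition (fold any carry out of bit 15 back into bit 0):
  0x4898 + 0x8542 = 0x0CDDA
  0xCDDA + 0xC773 = 0x1954D → wrap carry → 0x954E
  0x954E + 0xC30A = 0x15858 → wrap carry → 0x5859
  0x5859 + 0x7940 = 0x0D199
  0xD199 + 0xBB6B = 0x18D04 → wrap carry → 0x8D05
  0x8D05 + 0x7858 = 0x1055D → wrap carry → 0x055E
One's-complement sum = 0x055E.
Checksum = ~0x055E & 0xFFFF = 0xFAA1.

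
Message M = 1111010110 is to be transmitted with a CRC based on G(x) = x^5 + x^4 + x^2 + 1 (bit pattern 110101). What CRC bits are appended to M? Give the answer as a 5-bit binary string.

Append 5 zeros: 111101011000000. Divide by 110101 (XOR where the leading bit is 1):
  pos 0: 111101 XOR 110101 = 001000
  pos 2: 100001 XOR 110101 = 010100
  pos 3: 101001 XOR 110101 = 011100
  pos 4: 111000 XOR 110101 = 001101
  pos 6: 110100 XOR 110101 = 000001
Remainder (last 5 bits) = 01000. This is the CRC / FCS.

01000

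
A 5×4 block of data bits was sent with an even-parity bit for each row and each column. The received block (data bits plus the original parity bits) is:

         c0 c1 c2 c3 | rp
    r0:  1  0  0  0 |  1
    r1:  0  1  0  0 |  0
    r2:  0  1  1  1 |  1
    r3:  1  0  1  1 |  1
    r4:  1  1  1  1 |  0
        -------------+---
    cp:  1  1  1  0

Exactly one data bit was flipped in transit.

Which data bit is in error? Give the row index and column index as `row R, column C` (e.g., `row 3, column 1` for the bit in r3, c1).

Recompute each row's even parity and compare to rp:
  r0: data parity 1, sent rp 1 → ok
  r1: data parity 1, sent rp 0 → mismatch
  r2: data parity 1, sent rp 1 → ok
  r3: data parity 1, sent rp 1 → ok
  r4: data parity 0, sent rp 0 → ok
Recompute each column's even parity and compare to cp:
  c0: data parity 1, sent cp 1 → ok
  c1: data parity 1, sent cp 1 → ok
  c2: data parity 1, sent cp 1 → ok
  c3: data parity 1, sent cp 0 → mismatch
Exactly one row (r1) and one column (c3) fail → the flipped bit is at their intersection.

row 1, column 3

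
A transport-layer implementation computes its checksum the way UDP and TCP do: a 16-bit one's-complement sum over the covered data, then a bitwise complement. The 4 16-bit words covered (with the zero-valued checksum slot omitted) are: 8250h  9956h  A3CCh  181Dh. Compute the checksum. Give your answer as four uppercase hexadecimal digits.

286F

One's-complement addition (fold any carry out of bit 15 back into bit 0):
  0x8250 + 0x9956 = 0x11BA6 → wrap carry → 0x1BA7
  0x1BA7 + 0xA3CC = 0x0BF73
  0xBF73 + 0x181D = 0x0D790
One's-complement sum = 0xD790.
Checksum = ~0xD790 & 0xFFFF = 0x286F.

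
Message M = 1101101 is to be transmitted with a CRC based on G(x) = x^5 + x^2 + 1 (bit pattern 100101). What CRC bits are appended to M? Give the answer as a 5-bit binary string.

01010

Append 5 zeros: 110110100000. Divide by 100101 (XOR where the leading bit is 1):
  pos 0: 110110 XOR 100101 = 010011
  pos 1: 100111 XOR 100101 = 000010
  pos 5: 100000 XOR 100101 = 000101
Remainder (last 5 bits) = 01010. This is the CRC / FCS.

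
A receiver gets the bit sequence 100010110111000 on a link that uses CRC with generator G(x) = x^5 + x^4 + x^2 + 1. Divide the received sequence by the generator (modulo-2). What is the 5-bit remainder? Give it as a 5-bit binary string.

Modulo-2 division of 100010110111000 by 110101:
  pos 0: 100010 XOR 110101 = 010111
  pos 1: 101111 XOR 110101 = 011010
  pos 2: 110101 XOR 110101 = 000000
  pos 9: 111000 XOR 110101 = 001101
Remainder = 01101 (nonzero — an error is detected).

01101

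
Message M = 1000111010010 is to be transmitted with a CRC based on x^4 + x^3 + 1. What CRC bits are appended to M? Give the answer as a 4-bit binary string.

Append 4 zeros: 10001110100100000. Divide by 11001 (XOR where the leading bit is 1):
  pos 0: 10001 XOR 11001 = 01000
  pos 1: 10001 XOR 11001 = 01000
  pos 2: 10001 XOR 11001 = 01000
  pos 3: 10000 XOR 11001 = 01001
  pos 4: 10011 XOR 11001 = 01010
  pos 5: 10100 XOR 11001 = 01101
  pos 6: 11010 XOR 11001 = 00011
  pos 9: 11100 XOR 11001 = 00101
  pos 11: 10100 XOR 11001 = 01101
  pos 12: 11010 XOR 11001 = 00011
Remainder (last 4 bits) = 0011. This is the CRC / FCS.

0011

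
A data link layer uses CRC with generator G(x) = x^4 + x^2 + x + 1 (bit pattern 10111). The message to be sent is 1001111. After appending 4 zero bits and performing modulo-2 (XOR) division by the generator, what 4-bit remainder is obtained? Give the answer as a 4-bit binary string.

1011

Append 4 zeros: 10011110000. Divide by 10111 (XOR where the leading bit is 1):
  pos 0: 10011 XOR 10111 = 00100
  pos 2: 10011 XOR 10111 = 00100
  pos 4: 10000 XOR 10111 = 00111
  pos 6: 11100 XOR 10111 = 01011
Remainder (last 4 bits) = 1011. This is the CRC / FCS.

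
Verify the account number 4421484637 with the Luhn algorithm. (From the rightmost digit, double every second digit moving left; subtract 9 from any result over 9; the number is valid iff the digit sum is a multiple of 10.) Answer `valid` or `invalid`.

From the right, keep odd positions and double even positions (subtract 9 from any doubled value over 9):
  doubled (positions 2,4,...): 6 8 8 4 8 → sum 34
  kept (positions 1,3,...): 7 6 8 1 4 → sum 26
Total = 60.
60 mod 10 = 0, so the number is valid.

valid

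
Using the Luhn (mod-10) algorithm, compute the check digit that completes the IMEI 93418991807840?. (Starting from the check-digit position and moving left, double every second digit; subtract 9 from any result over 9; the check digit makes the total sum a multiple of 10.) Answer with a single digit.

Partial digits right→left: 0 4 8 7 0 8 1 9 9 8 1 4 3 9
Double every second digit counting from the check-digit position (so the 1st, 3rd, 5th, ... of the partial from the right).
  doubled (with −9 where >9): 0 7 0 2 9 2 6 → sum 26
  kept as-is: 4 7 8 9 8 4 9 → sum 49
Total = 26 + 49 = 75.
Check digit = (10 − (75 mod 10)) mod 10 = 5.

5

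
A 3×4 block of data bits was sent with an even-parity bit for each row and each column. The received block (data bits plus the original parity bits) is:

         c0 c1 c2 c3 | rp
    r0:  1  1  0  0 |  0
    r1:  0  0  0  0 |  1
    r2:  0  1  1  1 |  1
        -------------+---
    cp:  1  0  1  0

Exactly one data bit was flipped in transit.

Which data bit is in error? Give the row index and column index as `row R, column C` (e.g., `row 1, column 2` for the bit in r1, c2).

row 1, column 3

Recompute each row's even parity and compare to rp:
  r0: data parity 0, sent rp 0 → ok
  r1: data parity 0, sent rp 1 → mismatch
  r2: data parity 1, sent rp 1 → ok
Recompute each column's even parity and compare to cp:
  c0: data parity 1, sent cp 1 → ok
  c1: data parity 0, sent cp 0 → ok
  c2: data parity 1, sent cp 1 → ok
  c3: data parity 1, sent cp 0 → mismatch
Exactly one row (r1) and one column (c3) fail → the flipped bit is at their intersection.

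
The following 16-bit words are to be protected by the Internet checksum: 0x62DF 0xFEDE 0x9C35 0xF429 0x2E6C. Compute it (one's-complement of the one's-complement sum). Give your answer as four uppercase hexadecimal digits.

DF75

One's-complement addition (fold any carry out of bit 15 back into bit 0):
  0x62DF + 0xFEDE = 0x161BD → wrap carry → 0x61BE
  0x61BE + 0x9C35 = 0x0FDF3
  0xFDF3 + 0xF429 = 0x1F21C → wrap carry → 0xF21D
  0xF21D + 0x2E6C = 0x12089 → wrap carry → 0x208A
One's-complement sum = 0x208A.
Checksum = ~0x208A & 0xFFFF = 0xDF75.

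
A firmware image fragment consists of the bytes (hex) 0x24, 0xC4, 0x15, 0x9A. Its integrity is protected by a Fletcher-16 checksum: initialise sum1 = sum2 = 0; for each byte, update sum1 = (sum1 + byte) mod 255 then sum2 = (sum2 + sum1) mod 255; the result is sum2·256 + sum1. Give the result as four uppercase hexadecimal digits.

Running sums (mod 255):
  after byte 0 (0x24): sum1=36, sum2=36
  after byte 1 (0xC4): sum1=232, sum2=13
  after byte 2 (0x15): sum1=253, sum2=11
  after byte 3 (0x9A): sum1=152, sum2=163
Checksum = sum2·256 + sum1 = 163·256 + 152 = 41880 = 0xA398.

A398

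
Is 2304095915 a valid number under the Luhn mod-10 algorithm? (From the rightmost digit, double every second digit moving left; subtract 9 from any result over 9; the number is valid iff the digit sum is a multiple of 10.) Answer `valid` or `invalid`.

From the right, keep odd positions and double even positions (subtract 9 from any doubled value over 9):
  doubled (positions 2,4,...): 2 1 0 0 4 → sum 7
  kept (positions 1,3,...): 5 9 9 4 3 → sum 30
Total = 37.
37 mod 10 = 7, so the number is invalid.

invalid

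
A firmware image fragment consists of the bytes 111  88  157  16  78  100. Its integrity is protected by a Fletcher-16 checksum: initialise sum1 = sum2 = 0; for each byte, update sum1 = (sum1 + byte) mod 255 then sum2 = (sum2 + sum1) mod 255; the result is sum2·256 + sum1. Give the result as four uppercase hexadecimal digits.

Running sums (mod 255):
  after byte 0 (111): sum1=111, sum2=111
  after byte 1 (88): sum1=199, sum2=55
  after byte 2 (157): sum1=101, sum2=156
  after byte 3 (16): sum1=117, sum2=18
  after byte 4 (78): sum1=195, sum2=213
  after byte 5 (100): sum1=40, sum2=253
Checksum = sum2·256 + sum1 = 253·256 + 40 = 64808 = 0xFD28.

FD28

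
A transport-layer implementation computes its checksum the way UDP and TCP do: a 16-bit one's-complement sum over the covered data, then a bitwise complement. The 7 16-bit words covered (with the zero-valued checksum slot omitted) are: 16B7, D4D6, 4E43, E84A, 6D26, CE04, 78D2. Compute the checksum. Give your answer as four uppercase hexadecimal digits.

One's-complement addition (fold any carry out of bit 15 back into bit 0):
  0x16B7 + 0xD4D6 = 0x0EB8D
  0xEB8D + 0x4E43 = 0x139D0 → wrap carry → 0x39D1
  0x39D1 + 0xE84A = 0x1221B → wrap carry → 0x221C
  0x221C + 0x6D26 = 0x08F42
  0x8F42 + 0xCE04 = 0x15D46 → wrap carry → 0x5D47
  0x5D47 + 0x78D2 = 0x0D619
One's-complement sum = 0xD619.
Checksum = ~0xD619 & 0xFFFF = 0x29E6.

29E6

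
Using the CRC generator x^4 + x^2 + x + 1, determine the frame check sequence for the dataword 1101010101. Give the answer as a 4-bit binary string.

Append 4 zeros: 11010101010000. Divide by 10111 (XOR where the leading bit is 1):
  pos 0: 11010 XOR 10111 = 01101
  pos 1: 11011 XOR 10111 = 01100
  pos 2: 11000 XOR 10111 = 01111
  pos 3: 11111 XOR 10111 = 01000
  pos 4: 10000 XOR 10111 = 00111
  pos 6: 11110 XOR 10111 = 01001
  pos 7: 10010 XOR 10111 = 00101
  pos 9: 10100 XOR 10111 = 00011
Remainder (last 4 bits) = 0011. This is the CRC / FCS.

0011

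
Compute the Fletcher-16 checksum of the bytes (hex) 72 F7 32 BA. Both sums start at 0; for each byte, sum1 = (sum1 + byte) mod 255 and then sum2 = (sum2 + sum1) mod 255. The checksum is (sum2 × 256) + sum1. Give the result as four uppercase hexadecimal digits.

Running sums (mod 255):
  after byte 0 (72): sum1=114, sum2=114
  after byte 1 (F7): sum1=106, sum2=220
  after byte 2 (32): sum1=156, sum2=121
  after byte 3 (BA): sum1=87, sum2=208
Checksum = sum2·256 + sum1 = 208·256 + 87 = 53335 = 0xD057.

D057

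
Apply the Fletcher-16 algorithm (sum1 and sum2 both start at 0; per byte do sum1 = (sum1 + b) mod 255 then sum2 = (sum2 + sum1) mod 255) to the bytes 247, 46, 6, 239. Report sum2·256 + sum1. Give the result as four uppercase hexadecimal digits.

Running sums (mod 255):
  after byte 0 (247): sum1=247, sum2=247
  after byte 1 (46): sum1=38, sum2=30
  after byte 2 (6): sum1=44, sum2=74
  after byte 3 (239): sum1=28, sum2=102
Checksum = sum2·256 + sum1 = 102·256 + 28 = 26140 = 0x661C.

661C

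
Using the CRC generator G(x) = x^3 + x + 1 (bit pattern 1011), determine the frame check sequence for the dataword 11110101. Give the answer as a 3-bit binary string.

000

Append 3 zeros: 11110101000. Divide by 1011 (XOR where the leading bit is 1):
  pos 0: 1111 XOR 1011 = 0100
  pos 1: 1000 XOR 1011 = 0011
  pos 3: 1110 XOR 1011 = 0101
  pos 4: 1011 XOR 1011 = 0000
Remainder (last 3 bits) = 000. This is the CRC / FCS.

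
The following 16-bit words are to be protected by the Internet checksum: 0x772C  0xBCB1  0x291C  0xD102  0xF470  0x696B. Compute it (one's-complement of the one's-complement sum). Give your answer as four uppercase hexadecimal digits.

One's-complement addition (fold any carry out of bit 15 back into bit 0):
  0x772C + 0xBCB1 = 0x133DD → wrap carry → 0x33DE
  0x33DE + 0x291C = 0x05CFA
  0x5CFA + 0xD102 = 0x12DFC → wrap carry → 0x2DFD
  0x2DFD + 0xF470 = 0x1226D → wrap carry → 0x226E
  0x226E + 0x696B = 0x08BD9
One's-complement sum = 0x8BD9.
Checksum = ~0x8BD9 & 0xFFFF = 0x7426.

7426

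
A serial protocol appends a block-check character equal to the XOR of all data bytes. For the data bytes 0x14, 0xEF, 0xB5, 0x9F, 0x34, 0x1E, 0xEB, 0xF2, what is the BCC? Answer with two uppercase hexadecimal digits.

E2

XOR the bytes together:
  start with 0x14
  0x14 ⊕ 0xEF = 0xFB
  0xFB ⊕ 0xB5 = 0x4E
  0x4E ⊕ 0x9F = 0xD1
  0xD1 ⊕ 0x34 = 0xE5
  0xE5 ⊕ 0x1E = 0xFB
  0xFB ⊕ 0xEB = 0x10
  0x10 ⊕ 0xF2 = 0xE2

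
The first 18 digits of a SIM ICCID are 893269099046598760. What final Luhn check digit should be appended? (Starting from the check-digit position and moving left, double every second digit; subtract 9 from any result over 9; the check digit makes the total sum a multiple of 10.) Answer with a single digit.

3

Partial digits right→left: 0 6 7 8 9 5 6 4 0 9 9 0 9 6 2 3 9 8
Double every second digit counting from the check-digit position (so the 1st, 3rd, 5th, ... of the partial from the right).
  doubled (with −9 where >9): 0 5 9 3 0 9 9 4 9 → sum 48
  kept as-is: 6 8 5 4 9 0 6 3 8 → sum 49
Total = 48 + 49 = 97.
Check digit = (10 − (97 mod 10)) mod 10 = 3.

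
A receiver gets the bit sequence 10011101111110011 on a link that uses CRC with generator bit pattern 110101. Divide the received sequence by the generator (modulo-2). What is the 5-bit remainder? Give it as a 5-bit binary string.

00000

Modulo-2 division of 10011101111110011 by 110101:
  pos 0: 100111 XOR 110101 = 010010
  pos 1: 100100 XOR 110101 = 010001
  pos 2: 100011 XOR 110101 = 010110
  pos 3: 101101 XOR 110101 = 011000
  pos 4: 110001 XOR 110101 = 000100
  pos 7: 100111 XOR 110101 = 010010
  pos 8: 100100 XOR 110101 = 010001
  pos 9: 100010 XOR 110101 = 010111
  pos 10: 101111 XOR 110101 = 011010
  pos 11: 110101 XOR 110101 = 000000
Remainder = 00000 (zero — the frame passes the CRC check).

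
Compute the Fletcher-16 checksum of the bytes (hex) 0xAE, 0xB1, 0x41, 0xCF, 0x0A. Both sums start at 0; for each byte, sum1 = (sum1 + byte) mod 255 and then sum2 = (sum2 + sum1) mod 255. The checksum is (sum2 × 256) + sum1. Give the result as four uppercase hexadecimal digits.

Running sums (mod 255):
  after byte 0 (0xAE): sum1=174, sum2=174
  after byte 1 (0xB1): sum1=96, sum2=15
  after byte 2 (0x41): sum1=161, sum2=176
  after byte 3 (0xCF): sum1=113, sum2=34
  after byte 4 (0x0A): sum1=123, sum2=157
Checksum = sum2·256 + sum1 = 157·256 + 123 = 40315 = 0x9D7B.

9D7B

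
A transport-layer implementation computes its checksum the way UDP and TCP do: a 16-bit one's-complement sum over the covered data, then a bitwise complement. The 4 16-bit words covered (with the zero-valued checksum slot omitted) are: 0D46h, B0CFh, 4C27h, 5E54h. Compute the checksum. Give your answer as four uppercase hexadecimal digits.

One's-complement addition (fold any carry out of bit 15 back into bit 0):
  0x0D46 + 0xB0CF = 0x0BE15
  0xBE15 + 0x4C27 = 0x10A3C → wrap carry → 0x0A3D
  0x0A3D + 0x5E54 = 0x06891
One's-complement sum = 0x6891.
Checksum = ~0x6891 & 0xFFFF = 0x976E.

976E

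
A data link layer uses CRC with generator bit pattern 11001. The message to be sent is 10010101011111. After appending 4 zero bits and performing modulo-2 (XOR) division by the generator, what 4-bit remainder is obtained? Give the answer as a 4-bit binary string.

0101

Append 4 zeros: 100101010111110000. Divide by 11001 (XOR where the leading bit is 1):
  pos 0: 10010 XOR 11001 = 01011
  pos 1: 10111 XOR 11001 = 01110
  pos 2: 11100 XOR 11001 = 00101
  pos 4: 10110 XOR 11001 = 01111
  pos 5: 11111 XOR 11001 = 00110
  pos 7: 11011 XOR 11001 = 00010
  pos 10: 10110 XOR 11001 = 01111
  pos 11: 11110 XOR 11001 = 00111
  pos 13: 11100 XOR 11001 = 00101
Remainder (last 4 bits) = 0101. This is the CRC / FCS.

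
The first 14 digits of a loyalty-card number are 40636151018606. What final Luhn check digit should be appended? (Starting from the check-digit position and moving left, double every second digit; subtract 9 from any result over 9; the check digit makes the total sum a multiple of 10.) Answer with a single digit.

3

Partial digits right→left: 6 0 6 8 1 0 1 5 1 6 3 6 0 4
Double every second digit counting from the check-digit position (so the 1st, 3rd, 5th, ... of the partial from the right).
  doubled (with −9 where >9): 3 3 2 2 2 6 0 → sum 18
  kept as-is: 0 8 0 5 6 6 4 → sum 29
Total = 18 + 29 = 47.
Check digit = (10 − (47 mod 10)) mod 10 = 3.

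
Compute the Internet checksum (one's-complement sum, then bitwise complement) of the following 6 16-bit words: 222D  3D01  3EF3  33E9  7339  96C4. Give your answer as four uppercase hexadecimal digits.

One's-complement addition (fold any carry out of bit 15 back into bit 0):
  0x222D + 0x3D01 = 0x05F2E
  0x5F2E + 0x3EF3 = 0x09E21
  0x9E21 + 0x33E9 = 0x0D20A
  0xD20A + 0x7339 = 0x14543 → wrap carry → 0x4544
  0x4544 + 0x96C4 = 0x0DC08
One's-complement sum = 0xDC08.
Checksum = ~0xDC08 & 0xFFFF = 0x23F7.

23F7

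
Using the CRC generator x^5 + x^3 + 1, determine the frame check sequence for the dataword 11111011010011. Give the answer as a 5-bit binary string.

11111

Append 5 zeros: 1111101101001100000. Divide by 101001 (XOR where the leading bit is 1):
  pos 0: 111110 XOR 101001 = 010111
  pos 1: 101111 XOR 101001 = 000110
  pos 4: 110101 XOR 101001 = 011100
  pos 5: 111000 XOR 101001 = 010001
  pos 6: 100010 XOR 101001 = 001011
  pos 8: 101111 XOR 101001 = 000110
  pos 11: 110000 XOR 101001 = 011001
  pos 12: 110010 XOR 101001 = 011011
  pos 13: 110110 XOR 101001 = 011111
Remainder (last 5 bits) = 11111. This is the CRC / FCS.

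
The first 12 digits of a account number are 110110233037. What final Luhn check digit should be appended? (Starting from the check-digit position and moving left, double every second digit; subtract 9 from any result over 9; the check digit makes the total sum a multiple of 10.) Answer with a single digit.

5

Partial digits right→left: 7 3 0 3 3 2 0 1 1 0 1 1
Double every second digit counting from the check-digit position (so the 1st, 3rd, 5th, ... of the partial from the right).
  doubled (with −9 where >9): 5 0 6 0 2 2 → sum 15
  kept as-is: 3 3 2 1 0 1 → sum 10
Total = 15 + 10 = 25.
Check digit = (10 − (25 mod 10)) mod 10 = 5.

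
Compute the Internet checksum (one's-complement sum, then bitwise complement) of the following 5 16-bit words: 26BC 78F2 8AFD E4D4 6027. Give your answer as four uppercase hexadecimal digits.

9057

One's-complement addition (fold any carry out of bit 15 back into bit 0):
  0x26BC + 0x78F2 = 0x09FAE
  0x9FAE + 0x8AFD = 0x12AAB → wrap carry → 0x2AAC
  0x2AAC + 0xE4D4 = 0x10F80 → wrap carry → 0x0F81
  0x0F81 + 0x6027 = 0x06FA8
One's-complement sum = 0x6FA8.
Checksum = ~0x6FA8 & 0xFFFF = 0x9057.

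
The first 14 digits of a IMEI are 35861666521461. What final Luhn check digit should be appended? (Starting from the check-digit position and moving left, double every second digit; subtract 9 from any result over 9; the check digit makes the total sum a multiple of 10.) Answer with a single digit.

Partial digits right→left: 1 6 4 1 2 5 6 6 6 1 6 8 5 3
Double every second digit counting from the check-digit position (so the 1st, 3rd, 5th, ... of the partial from the right).
  doubled (with −9 where >9): 2 8 4 3 3 3 1 → sum 24
  kept as-is: 6 1 5 6 1 8 3 → sum 30
Total = 24 + 30 = 54.
Check digit = (10 − (54 mod 10)) mod 10 = 6.

6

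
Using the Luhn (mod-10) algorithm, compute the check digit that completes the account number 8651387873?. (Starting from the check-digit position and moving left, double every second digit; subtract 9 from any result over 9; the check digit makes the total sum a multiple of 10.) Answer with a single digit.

5

Partial digits right→left: 3 7 8 7 8 3 1 5 6 8
Double every second digit counting from the check-digit position (so the 1st, 3rd, 5th, ... of the partial from the right).
  doubled (with −9 where >9): 6 7 7 2 3 → sum 25
  kept as-is: 7 7 3 5 8 → sum 30
Total = 25 + 30 = 55.
Check digit = (10 − (55 mod 10)) mod 10 = 5.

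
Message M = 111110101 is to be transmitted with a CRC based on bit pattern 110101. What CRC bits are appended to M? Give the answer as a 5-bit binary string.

Append 5 zeros: 11111010100000. Divide by 110101 (XOR where the leading bit is 1):
  pos 0: 111110 XOR 110101 = 001011
  pos 2: 101110 XOR 110101 = 011011
  pos 3: 110111 XOR 110101 = 000010
  pos 7: 100000 XOR 110101 = 010101
  pos 8: 101010 XOR 110101 = 011111
Remainder (last 5 bits) = 11111. This is the CRC / FCS.

11111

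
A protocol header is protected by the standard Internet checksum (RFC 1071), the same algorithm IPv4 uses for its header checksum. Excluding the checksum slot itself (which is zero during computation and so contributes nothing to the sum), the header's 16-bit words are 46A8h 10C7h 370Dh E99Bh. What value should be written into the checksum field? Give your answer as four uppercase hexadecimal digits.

One's-complement addition (fold any carry out of bit 15 back into bit 0):
  0x46A8 + 0x10C7 = 0x0576F
  0x576F + 0x370D = 0x08E7C
  0x8E7C + 0xE99B = 0x17817 → wrap carry → 0x7818
One's-complement sum = 0x7818.
Checksum = ~0x7818 & 0xFFFF = 0x87E7.

87E7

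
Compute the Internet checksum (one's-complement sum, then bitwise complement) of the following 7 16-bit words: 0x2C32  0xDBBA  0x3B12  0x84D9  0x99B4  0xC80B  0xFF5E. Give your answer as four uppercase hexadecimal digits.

One's-complement addition (fold any carry out of bit 15 back into bit 0):
  0x2C32 + 0xDBBA = 0x107EC → wrap carry → 0x07ED
  0x07ED + 0x3B12 = 0x042FF
  0x42FF + 0x84D9 = 0x0C7D8
  0xC7D8 + 0x99B4 = 0x1618C → wrap carry → 0x618D
  0x618D + 0xC80B = 0x12998 → wrap carry → 0x2999
  0x2999 + 0xFF5E = 0x128F7 → wrap carry → 0x28F8
One's-complement sum = 0x28F8.
Checksum = ~0x28F8 & 0xFFFF = 0xD707.

D707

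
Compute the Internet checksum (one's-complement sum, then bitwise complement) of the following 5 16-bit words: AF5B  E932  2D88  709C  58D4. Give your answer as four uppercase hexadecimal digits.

7078

One's-complement addition (fold any carry out of bit 15 back into bit 0):
  0xAF5B + 0xE932 = 0x1988D → wrap carry → 0x988E
  0x988E + 0x2D88 = 0x0C616
  0xC616 + 0x709C = 0x136B2 → wrap carry → 0x36B3
  0x36B3 + 0x58D4 = 0x08F87
One's-complement sum = 0x8F87.
Checksum = ~0x8F87 & 0xFFFF = 0x7078.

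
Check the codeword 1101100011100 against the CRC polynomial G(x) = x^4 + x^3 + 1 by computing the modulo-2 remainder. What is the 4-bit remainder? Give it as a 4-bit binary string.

Modulo-2 division of 1101100011100 by 11001:
  pos 0: 11011 XOR 11001 = 00010
  pos 3: 10000 XOR 11001 = 01001
  pos 4: 10011 XOR 11001 = 01010
  pos 5: 10101 XOR 11001 = 01100
  pos 6: 11001 XOR 11001 = 00000
Remainder = 0000 (zero — the frame passes the CRC check).

0000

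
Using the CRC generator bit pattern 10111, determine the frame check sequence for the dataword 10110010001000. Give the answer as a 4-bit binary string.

Append 4 zeros: 101100100010000000. Divide by 10111 (XOR where the leading bit is 1):
  pos 0: 10110 XOR 10111 = 00001
  pos 4: 10100 XOR 10111 = 00011
  pos 7: 11010 XOR 10111 = 01101
  pos 8: 11010 XOR 10111 = 01101
  pos 9: 11010 XOR 10111 = 01101
  pos 10: 11010 XOR 10111 = 01101
  pos 11: 11010 XOR 10111 = 01101
  pos 12: 11010 XOR 10111 = 01101
  pos 13: 11010 XOR 10111 = 01101
Remainder (last 4 bits) = 1101. This is the CRC / FCS.

1101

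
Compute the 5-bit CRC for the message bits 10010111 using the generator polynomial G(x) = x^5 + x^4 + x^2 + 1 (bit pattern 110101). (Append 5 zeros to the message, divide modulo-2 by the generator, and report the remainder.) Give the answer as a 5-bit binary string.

Append 5 zeros: 1001011100000. Divide by 110101 (XOR where the leading bit is 1):
  pos 0: 100101 XOR 110101 = 010000
  pos 1: 100001 XOR 110101 = 010100
  pos 2: 101001 XOR 110101 = 011100
  pos 3: 111000 XOR 110101 = 001101
  pos 5: 110100 XOR 110101 = 000001
Remainder (last 5 bits) = 00100. This is the CRC / FCS.

00100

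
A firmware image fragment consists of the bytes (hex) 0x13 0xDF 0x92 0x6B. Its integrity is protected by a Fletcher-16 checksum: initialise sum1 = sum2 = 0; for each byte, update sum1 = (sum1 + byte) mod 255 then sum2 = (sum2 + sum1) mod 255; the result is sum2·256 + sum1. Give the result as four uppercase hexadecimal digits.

Running sums (mod 255):
  after byte 0 (0x13): sum1=19, sum2=19
  after byte 1 (0xDF): sum1=242, sum2=6
  after byte 2 (0x92): sum1=133, sum2=139
  after byte 3 (0x6B): sum1=240, sum2=124
Checksum = sum2·256 + sum1 = 124·256 + 240 = 31984 = 0x7CF0.

7CF0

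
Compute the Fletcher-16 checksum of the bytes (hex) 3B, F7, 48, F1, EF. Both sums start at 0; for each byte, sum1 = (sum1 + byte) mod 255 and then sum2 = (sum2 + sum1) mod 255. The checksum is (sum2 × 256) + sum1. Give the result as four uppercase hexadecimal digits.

B45D

Running sums (mod 255):
  after byte 0 (3B): sum1=59, sum2=59
  after byte 1 (F7): sum1=51, sum2=110
  after byte 2 (48): sum1=123, sum2=233
  after byte 3 (F1): sum1=109, sum2=87
  after byte 4 (EF): sum1=93, sum2=180
Checksum = sum2·256 + sum1 = 180·256 + 93 = 46173 = 0xB45D.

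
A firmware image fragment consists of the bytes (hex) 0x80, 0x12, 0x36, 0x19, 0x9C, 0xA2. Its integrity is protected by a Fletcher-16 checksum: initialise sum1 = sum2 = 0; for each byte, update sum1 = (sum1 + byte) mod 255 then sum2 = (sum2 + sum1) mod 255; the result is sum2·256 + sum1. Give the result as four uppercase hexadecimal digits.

5D21

Running sums (mod 255):
  after byte 0 (0x80): sum1=128, sum2=128
  after byte 1 (0x12): sum1=146, sum2=19
  after byte 2 (0x36): sum1=200, sum2=219
  after byte 3 (0x19): sum1=225, sum2=189
  after byte 4 (0x9C): sum1=126, sum2=60
  after byte 5 (0xA2): sum1=33, sum2=93
Checksum = sum2·256 + sum1 = 93·256 + 33 = 23841 = 0x5D21.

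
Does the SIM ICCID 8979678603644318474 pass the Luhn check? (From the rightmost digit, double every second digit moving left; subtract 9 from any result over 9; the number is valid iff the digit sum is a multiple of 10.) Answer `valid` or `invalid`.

From the right, keep odd positions and double even positions (subtract 9 from any doubled value over 9):
  doubled (positions 2,4,...): 5 7 6 8 6 3 5 9 9 → sum 58
  kept (positions 1,3,...): 4 4 1 4 6 0 8 6 7 8 → sum 48
Total = 106.
106 mod 10 = 6, so the number is invalid.

invalid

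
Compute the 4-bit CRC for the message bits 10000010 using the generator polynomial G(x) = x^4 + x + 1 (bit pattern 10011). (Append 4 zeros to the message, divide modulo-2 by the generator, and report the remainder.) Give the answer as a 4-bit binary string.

1000

Append 4 zeros: 100000100000. Divide by 10011 (XOR where the leading bit is 1):
  pos 0: 10000 XOR 10011 = 00011
  pos 3: 11010 XOR 10011 = 01001
  pos 4: 10010 XOR 10011 = 00001
Remainder (last 4 bits) = 1000. This is the CRC / FCS.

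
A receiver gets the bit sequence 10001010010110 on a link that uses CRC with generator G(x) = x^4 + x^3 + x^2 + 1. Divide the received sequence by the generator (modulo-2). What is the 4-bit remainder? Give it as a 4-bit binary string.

0000

Modulo-2 division of 10001010010110 by 11101:
  pos 0: 10001 XOR 11101 = 01100
  pos 1: 11000 XOR 11101 = 00101
  pos 3: 10110 XOR 11101 = 01011
  pos 4: 10110 XOR 11101 = 01011
  pos 5: 10111 XOR 11101 = 01010
  pos 6: 10100 XOR 11101 = 01001
  pos 7: 10011 XOR 11101 = 01110
  pos 8: 11101 XOR 11101 = 00000
Remainder = 0000 (zero — the frame passes the CRC check).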